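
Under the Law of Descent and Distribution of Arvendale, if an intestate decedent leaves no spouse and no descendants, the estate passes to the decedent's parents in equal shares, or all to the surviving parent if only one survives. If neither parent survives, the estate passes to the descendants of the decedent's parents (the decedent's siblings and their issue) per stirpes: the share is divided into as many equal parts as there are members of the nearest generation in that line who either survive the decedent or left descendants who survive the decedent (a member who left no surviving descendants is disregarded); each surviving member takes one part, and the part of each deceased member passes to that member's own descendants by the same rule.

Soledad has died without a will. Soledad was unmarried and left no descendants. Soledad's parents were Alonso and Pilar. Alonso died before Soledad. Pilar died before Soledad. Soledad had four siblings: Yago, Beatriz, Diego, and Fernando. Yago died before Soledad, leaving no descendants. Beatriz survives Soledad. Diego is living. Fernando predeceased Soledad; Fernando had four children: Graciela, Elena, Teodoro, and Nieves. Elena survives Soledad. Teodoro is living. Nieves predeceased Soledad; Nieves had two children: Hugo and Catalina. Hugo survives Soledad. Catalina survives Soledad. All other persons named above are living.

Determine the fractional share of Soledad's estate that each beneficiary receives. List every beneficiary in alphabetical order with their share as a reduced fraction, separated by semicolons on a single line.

Beatriz 1/3; Catalina 1/24; Diego 1/3; Elena 1/12; Graciela 1/12; Hugo 1/24; Teodoro 1/12

Neither parent survives and there are no descendants, so the estate passes to Soledad's siblings and their issue per stirpes.
Yago left no surviving issue, so that branch lapses and is disregarded.
The estate is divided into 3 equal shares of 1/3 among Beatriz, Diego, Fernando.
Beatriz is living and takes 1/3.
Diego is living and takes 1/3.
Fernando predeceased; the 1/3 allotted to Fernando's branch passes to Fernando's issue by representation.
The 1/3 is divided into 4 equal shares of 1/12 among Graciela, Elena, Teodoro, Nieves.
Graciela is living and takes 1/12.
Elena is living and takes 1/12.
Teodoro is living and takes 1/12.
Nieves predeceased; the 1/12 allotted to Nieves's branch passes to Nieves's issue by representation.
The 1/12 is divided into 2 equal shares of 1/24 among Hugo, Catalina.
Hugo is living and takes 1/24.
Catalina is living and takes 1/24.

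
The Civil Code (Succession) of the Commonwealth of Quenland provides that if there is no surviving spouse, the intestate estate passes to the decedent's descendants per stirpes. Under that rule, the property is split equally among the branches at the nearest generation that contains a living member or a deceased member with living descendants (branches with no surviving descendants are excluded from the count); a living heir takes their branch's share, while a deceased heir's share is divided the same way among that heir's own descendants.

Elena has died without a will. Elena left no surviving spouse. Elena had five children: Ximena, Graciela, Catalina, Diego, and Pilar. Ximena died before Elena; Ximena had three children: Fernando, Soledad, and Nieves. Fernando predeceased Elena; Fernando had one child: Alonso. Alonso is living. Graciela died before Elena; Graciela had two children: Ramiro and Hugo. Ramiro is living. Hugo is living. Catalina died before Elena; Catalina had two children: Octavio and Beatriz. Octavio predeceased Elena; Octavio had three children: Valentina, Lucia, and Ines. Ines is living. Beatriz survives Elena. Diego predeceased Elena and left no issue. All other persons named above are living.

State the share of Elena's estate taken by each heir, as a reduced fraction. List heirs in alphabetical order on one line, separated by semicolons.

There is no surviving spouse, so the entire estate passes to Elena's descendants per stirpes.
Diego left no surviving issue, so that branch lapses and is disregarded.
The estate is divided into 4 equal shares of 1/4 among Ximena, Graciela, Catalina, Pilar.
Ximena predeceased; the 1/4 allotted to Ximena's branch passes to Ximena's issue by representation.
The 1/4 is divided into 3 equal shares of 1/12 among Fernando, Soledad, Nieves.
Fernando predeceased; the 1/12 allotted to Fernando's branch passes to Fernando's issue by representation.
Alonso is the sole taker at this level and receives the full 1/12.
Soledad is living and takes 1/12.
Nieves is living and takes 1/12.
Graciela predeceased; the 1/4 allotted to Graciela's branch passes to Graciela's issue by representation.
The 1/4 is divided into 2 equal shares of 1/8 among Ramiro, Hugo.
Ramiro is living and takes 1/8.
Hugo is living and takes 1/8.
Catalina predeceased; the 1/4 allotted to Catalina's branch passes to Catalina's issue by representation.
The 1/4 is divided into 2 equal shares of 1/8 among Octavio, Beatriz.
Octavio predeceased; the 1/8 allotted to Octavio's branch passes to Octavio's issue by representation.
The 1/8 is divided into 3 equal shares of 1/24 among Valentina, Lucia, Ines.
Valentina is living and takes 1/24.
Lucia is living and takes 1/24.
Ines is living and takes 1/24.
Beatriz is living and takes 1/8.
Pilar is living and takes 1/4.

Alonso 1/12; Beatriz 1/8; Hugo 1/8; Ines 1/24; Lucia 1/24; Nieves 1/12; Pilar 1/4; Ramiro 1/8; Soledad 1/12; Valentina 1/24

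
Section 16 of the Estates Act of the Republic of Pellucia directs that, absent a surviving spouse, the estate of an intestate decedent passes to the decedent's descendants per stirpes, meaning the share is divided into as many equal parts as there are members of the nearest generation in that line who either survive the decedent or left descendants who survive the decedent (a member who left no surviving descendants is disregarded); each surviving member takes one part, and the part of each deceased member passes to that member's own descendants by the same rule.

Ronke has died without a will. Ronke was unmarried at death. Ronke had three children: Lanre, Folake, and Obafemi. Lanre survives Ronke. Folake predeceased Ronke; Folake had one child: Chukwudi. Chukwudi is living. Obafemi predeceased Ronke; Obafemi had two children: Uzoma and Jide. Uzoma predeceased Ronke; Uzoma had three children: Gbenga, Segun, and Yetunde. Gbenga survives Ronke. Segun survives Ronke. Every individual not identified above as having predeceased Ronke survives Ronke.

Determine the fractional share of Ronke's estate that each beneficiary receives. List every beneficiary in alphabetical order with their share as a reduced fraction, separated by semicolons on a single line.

Chukwudi 1/3; Gbenga 1/18; Jide 1/6; Lanre 1/3; Segun 1/18; Yetunde 1/18

There is no surviving spouse, so the entire estate passes to Ronke's descendants per stirpes.
The estate is divided into 3 equal shares of 1/3 among Lanre, Folake, Obafemi.
Lanre is living and takes 1/3.
Folake predeceased; the 1/3 allotted to Folake's branch passes to Folake's issue by representation.
Chukwudi is the sole taker at this level and receives the full 1/3.
Obafemi predeceased; the 1/3 allotted to Obafemi's branch passes to Obafemi's issue by representation.
The 1/3 is divided into 2 equal shares of 1/6 among Uzoma, Jide.
Uzoma predeceased; the 1/6 allotted to Uzoma's branch passes to Uzoma's issue by representation.
The 1/6 is divided into 3 equal shares of 1/18 among Gbenga, Segun, Yetunde.
Gbenga is living and takes 1/18.
Segun is living and takes 1/18.
Yetunde is living and takes 1/18.
Jide is living and takes 1/6.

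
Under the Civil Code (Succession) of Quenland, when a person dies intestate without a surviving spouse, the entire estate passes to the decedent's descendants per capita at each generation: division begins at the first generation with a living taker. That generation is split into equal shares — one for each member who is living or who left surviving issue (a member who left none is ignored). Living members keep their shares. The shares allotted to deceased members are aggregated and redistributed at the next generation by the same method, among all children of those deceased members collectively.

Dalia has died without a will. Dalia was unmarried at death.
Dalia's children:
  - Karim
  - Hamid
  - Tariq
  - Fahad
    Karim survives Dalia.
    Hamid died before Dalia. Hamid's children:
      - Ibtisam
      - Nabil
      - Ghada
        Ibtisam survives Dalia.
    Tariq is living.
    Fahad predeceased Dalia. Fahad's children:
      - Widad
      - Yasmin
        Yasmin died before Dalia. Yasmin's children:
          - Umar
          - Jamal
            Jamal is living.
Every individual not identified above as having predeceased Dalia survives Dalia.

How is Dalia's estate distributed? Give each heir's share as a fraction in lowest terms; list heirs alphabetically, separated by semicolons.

Ghada 1/10; Ibtisam 1/10; Jamal 1/20; Karim 1/4; Nabil 1/10; Tariq 1/4; Umar 1/20; Widad 1/10

There is no surviving spouse, so the entire estate passes to Dalia's descendants per capita at each generation.
At generation 1 (Karim, Hamid, Tariq, Fahad) there are 4 shares of (1)/4 = 1/4 each.
Living: Karim and Tariq — each takes 1/4.
Deceased: Hamid and Fahad. Their combined 1/2 is pooled and carried to generation 2.
At generation 2 (Ibtisam, Nabil, Ghada, Widad, Yasmin) there are 5 shares of (1/2)/5 = 1/10 each.
Living: Ibtisam, Nabil, Ghada, and Widad — each takes 1/10.
Deceased: Yasmin. That 1/10 share is carried to generation 3.
At generation 3 (Umar, Jamal) there are 2 shares of (1/10)/2 = 1/20 each.
Living: Umar and Jamal — each takes 1/20.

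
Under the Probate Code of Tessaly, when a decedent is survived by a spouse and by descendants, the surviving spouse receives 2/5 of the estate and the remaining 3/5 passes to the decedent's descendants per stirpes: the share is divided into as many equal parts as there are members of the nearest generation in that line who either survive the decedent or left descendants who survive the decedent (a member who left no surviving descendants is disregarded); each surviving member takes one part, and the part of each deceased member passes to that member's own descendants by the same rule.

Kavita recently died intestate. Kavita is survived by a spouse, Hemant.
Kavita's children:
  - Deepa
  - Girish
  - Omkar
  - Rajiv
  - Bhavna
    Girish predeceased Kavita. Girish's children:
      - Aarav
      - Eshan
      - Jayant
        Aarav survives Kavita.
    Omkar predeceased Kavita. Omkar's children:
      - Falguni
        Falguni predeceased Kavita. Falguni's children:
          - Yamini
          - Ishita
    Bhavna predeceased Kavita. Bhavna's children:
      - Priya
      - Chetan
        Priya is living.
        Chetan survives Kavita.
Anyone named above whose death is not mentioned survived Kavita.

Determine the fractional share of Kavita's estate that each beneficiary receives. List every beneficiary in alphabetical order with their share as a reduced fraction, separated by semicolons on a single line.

Aarav 1/25; Chetan 3/50; Deepa 3/25; Eshan 1/25; Hemant 2/5; Ishita 3/50; Jayant 1/25; Priya 3/50; Rajiv 3/25; Yamini 3/50

Hemant, as surviving spouse, takes 2/5.
The remaining 3/5 passes to Kavita's descendants per stirpes.
The 3/5 is divided into 5 equal shares of 3/25 among Deepa, Girish, Omkar, Rajiv, Bhavna.
Deepa is living and takes 3/25.
Girish predeceased; the 3/25 allotted to Girish's branch passes to Girish's issue by representation.
The 3/25 is divided into 3 equal shares of 1/25 among Aarav, Eshan, Jayant.
Aarav is living and takes 1/25.
Eshan is living and takes 1/25.
Jayant is living and takes 1/25.
Omkar predeceased; the 3/25 allotted to Omkar's branch passes to Omkar's issue by representation.
Falguni's line is the sole branch at this level, so the full 3/25 passes to Falguni's issue by representation.
The 3/25 is divided into 2 equal shares of 3/50 among Yamini, Ishita.
Yamini is living and takes 3/50.
Ishita is living and takes 3/50.
Rajiv is living and takes 3/25.
Bhavna predeceased; the 3/25 allotted to Bhavna's branch passes to Bhavna's issue by representation.
The 3/25 is divided into 2 equal shares of 3/50 among Priya, Chetan.
Priya is living and takes 3/50.
Chetan is living and takes 3/50.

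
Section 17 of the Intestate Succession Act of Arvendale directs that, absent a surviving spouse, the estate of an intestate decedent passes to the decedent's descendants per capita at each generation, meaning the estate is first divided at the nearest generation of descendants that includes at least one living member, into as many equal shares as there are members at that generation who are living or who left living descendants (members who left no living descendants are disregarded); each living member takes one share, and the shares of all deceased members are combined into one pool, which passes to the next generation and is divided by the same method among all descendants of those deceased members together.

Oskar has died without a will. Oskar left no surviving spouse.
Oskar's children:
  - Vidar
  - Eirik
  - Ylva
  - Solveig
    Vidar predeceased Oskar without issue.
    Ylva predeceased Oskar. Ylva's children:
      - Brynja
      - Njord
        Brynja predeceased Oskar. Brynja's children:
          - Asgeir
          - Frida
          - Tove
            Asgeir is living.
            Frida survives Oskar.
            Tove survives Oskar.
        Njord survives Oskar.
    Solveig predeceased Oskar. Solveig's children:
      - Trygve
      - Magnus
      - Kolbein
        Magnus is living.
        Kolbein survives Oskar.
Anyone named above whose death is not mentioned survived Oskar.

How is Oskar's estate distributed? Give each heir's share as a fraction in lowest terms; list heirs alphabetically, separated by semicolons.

Asgeir 2/45; Eirik 1/3; Frida 2/45; Kolbein 2/15; Magnus 2/15; Njord 2/15; Tove 2/45; Trygve 2/15

There is no surviving spouse, so the entire estate passes to Oskar's descendants per capita at each generation.
At generation 1 (Eirik, Ylva, Solveig) there are 3 shares of (1)/3 = 1/3 each.
Living: Eirik — each takes 1/3.
Deceased: Ylva and Solveig. Their combined 2/3 is pooled and carried to generation 2.
At generation 2 (Brynja, Njord, Trygve, Magnus, Kolbein) there are 5 shares of (2/3)/5 = 2/15 each.
Living: Njord, Trygve, Magnus, and Kolbein — each takes 2/15.
Deceased: Brynja. That 2/15 share is carried to generation 3.
At generation 3 (Asgeir, Frida, Tove) there are 3 shares of (2/15)/3 = 2/45 each.
Living: Asgeir, Frida, and Tove — each takes 2/45.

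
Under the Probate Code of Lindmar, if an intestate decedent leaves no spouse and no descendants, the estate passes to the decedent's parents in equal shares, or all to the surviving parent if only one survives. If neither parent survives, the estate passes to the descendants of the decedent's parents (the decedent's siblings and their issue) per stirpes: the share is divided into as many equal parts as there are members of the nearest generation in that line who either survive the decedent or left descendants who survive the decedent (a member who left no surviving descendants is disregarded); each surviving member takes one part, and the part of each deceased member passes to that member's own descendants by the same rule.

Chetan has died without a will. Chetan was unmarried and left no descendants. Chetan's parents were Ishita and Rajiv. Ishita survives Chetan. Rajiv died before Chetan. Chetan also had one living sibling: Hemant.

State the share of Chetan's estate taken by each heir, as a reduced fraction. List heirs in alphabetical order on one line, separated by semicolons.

Ishita 1

Only one parent, Ishita, survives, so Ishita takes the entire estate. The siblings take nothing because a surviving parent has priority.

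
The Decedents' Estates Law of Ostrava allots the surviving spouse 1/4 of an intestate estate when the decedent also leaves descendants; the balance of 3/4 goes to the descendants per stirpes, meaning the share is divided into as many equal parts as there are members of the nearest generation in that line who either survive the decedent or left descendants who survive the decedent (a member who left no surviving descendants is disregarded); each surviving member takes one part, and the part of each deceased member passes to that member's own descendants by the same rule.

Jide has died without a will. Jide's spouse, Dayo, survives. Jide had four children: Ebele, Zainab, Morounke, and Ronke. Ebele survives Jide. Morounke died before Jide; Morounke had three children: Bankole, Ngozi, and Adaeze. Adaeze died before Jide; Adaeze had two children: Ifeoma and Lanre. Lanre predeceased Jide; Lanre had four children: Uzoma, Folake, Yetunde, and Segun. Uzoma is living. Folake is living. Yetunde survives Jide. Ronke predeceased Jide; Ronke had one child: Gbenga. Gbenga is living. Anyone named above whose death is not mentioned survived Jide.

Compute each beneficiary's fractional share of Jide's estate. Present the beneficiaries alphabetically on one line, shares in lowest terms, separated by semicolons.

Bankole 1/16; Dayo 1/4; Ebele 3/16; Folake 1/128; Gbenga 3/16; Ifeoma 1/32; Ngozi 1/16; Segun 1/128; Uzoma 1/128; Yetunde 1/128; Zainab 3/16

Dayo, as surviving spouse, takes 1/4.
The remaining 3/4 passes to Jide's descendants per stirpes.
The 3/4 is divided into 4 equal shares of 3/16 among Ebele, Zainab, Morounke, Ronke.
Ebele is living and takes 3/16.
Zainab is living and takes 3/16.
Morounke predeceased; the 3/16 allotted to Morounke's branch passes to Morounke's issue by representation.
The 3/16 is divided into 3 equal shares of 1/16 among Bankole, Ngozi, Adaeze.
Bankole is living and takes 1/16.
Ngozi is living and takes 1/16.
Adaeze predeceased; the 1/16 allotted to Adaeze's branch passes to Adaeze's issue by representation.
The 1/16 is divided into 2 equal shares of 1/32 among Ifeoma, Lanre.
Ifeoma is living and takes 1/32.
Lanre predeceased; the 1/32 allotted to Lanre's branch passes to Lanre's issue by representation.
The 1/32 is divided into 4 equal shares of 1/128 among Uzoma, Folake, Yetunde, Segun.
Uzoma is living and takes 1/128.
Folake is living and takes 1/128.
Yetunde is living and takes 1/128.
Segun is living and takes 1/128.
Ronke predeceased; the 3/16 allotted to Ronke's branch passes to Ronke's issue by representation.
Gbenga is the sole taker at this level and receives the full 3/16.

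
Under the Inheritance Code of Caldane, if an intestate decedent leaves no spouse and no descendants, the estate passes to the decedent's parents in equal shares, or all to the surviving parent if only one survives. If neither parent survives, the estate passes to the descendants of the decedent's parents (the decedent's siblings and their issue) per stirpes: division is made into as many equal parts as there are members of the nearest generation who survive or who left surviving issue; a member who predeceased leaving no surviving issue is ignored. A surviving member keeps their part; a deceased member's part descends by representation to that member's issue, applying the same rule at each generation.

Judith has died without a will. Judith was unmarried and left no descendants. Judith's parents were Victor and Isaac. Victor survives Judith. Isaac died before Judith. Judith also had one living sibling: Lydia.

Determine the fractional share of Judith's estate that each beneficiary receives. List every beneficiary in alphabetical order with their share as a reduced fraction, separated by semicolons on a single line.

Victor 1

Only one parent, Victor, survives, so Victor takes the entire estate. The siblings take nothing because a surviving parent has priority.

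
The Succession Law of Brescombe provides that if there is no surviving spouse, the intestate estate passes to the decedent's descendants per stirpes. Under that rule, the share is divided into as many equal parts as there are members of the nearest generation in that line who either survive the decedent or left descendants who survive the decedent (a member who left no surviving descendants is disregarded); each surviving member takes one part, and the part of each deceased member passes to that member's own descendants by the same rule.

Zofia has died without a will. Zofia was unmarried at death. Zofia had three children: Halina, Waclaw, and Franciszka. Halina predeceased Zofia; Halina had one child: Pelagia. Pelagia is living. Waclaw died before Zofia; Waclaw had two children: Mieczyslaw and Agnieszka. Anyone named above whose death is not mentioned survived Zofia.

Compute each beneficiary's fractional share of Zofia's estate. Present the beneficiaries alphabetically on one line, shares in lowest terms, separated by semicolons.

There is no surviving spouse, so the entire estate passes to Zofia's descendants per stirpes.
The estate is divided into 3 equal shares of 1/3 among Halina, Waclaw, Franciszka.
Halina predeceased; the 1/3 allotted to Halina's branch passes to Halina's issue by representation.
Pelagia is the sole taker at this level and receives the full 1/3.
Waclaw predeceased; the 1/3 allotted to Waclaw's branch passes to Waclaw's issue by representation.
The 1/3 is divided into 2 equal shares of 1/6 among Mieczyslaw, Agnieszka.
Mieczyslaw is living and takes 1/6.
Agnieszka is living and takes 1/6.
Franciszka is living and takes 1/3.

Agnieszka 1/6; Franciszka 1/3; Mieczyslaw 1/6; Pelagia 1/3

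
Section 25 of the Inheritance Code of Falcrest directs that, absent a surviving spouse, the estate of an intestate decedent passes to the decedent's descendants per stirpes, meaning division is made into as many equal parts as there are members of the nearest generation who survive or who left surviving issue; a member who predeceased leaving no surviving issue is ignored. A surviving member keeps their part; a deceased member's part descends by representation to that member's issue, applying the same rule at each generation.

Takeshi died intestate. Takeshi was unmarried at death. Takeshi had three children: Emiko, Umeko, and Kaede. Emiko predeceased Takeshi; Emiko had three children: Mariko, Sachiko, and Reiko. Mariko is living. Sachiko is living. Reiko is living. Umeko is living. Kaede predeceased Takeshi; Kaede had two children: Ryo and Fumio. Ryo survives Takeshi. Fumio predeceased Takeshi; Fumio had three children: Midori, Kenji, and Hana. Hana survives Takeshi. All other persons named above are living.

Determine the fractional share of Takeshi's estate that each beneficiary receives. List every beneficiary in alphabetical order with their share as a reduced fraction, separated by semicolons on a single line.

There is no surviving spouse, so the entire estate passes to Takeshi's descendants per stirpes.
The estate is divided into 3 equal shares of 1/3 among Emiko, Umeko, Kaede.
Emiko predeceased; the 1/3 allotted to Emiko's branch passes to Emiko's issue by representation.
The 1/3 is divided into 3 equal shares of 1/9 among Mariko, Sachiko, Reiko.
Mariko is living and takes 1/9.
Sachiko is living and takes 1/9.
Reiko is living and takes 1/9.
Umeko is living and takes 1/3.
Kaede predeceased; the 1/3 allotted to Kaede's branch passes to Kaede's issue by representation.
The 1/3 is divided into 2 equal shares of 1/6 among Ryo, Fumio.
Ryo is living and takes 1/6.
Fumio predeceased; the 1/6 allotted to Fumio's branch passes to Fumio's issue by representation.
The 1/6 is divided into 3 equal shares of 1/18 among Midori, Kenji, Hana.
Midori is living and takes 1/18.
Kenji is living and takes 1/18.
Hana is living and takes 1/18.

Hana 1/18; Kenji 1/18; Mariko 1/9; Midori 1/18; Reiko 1/9; Ryo 1/6; Sachiko 1/9; Umeko 1/3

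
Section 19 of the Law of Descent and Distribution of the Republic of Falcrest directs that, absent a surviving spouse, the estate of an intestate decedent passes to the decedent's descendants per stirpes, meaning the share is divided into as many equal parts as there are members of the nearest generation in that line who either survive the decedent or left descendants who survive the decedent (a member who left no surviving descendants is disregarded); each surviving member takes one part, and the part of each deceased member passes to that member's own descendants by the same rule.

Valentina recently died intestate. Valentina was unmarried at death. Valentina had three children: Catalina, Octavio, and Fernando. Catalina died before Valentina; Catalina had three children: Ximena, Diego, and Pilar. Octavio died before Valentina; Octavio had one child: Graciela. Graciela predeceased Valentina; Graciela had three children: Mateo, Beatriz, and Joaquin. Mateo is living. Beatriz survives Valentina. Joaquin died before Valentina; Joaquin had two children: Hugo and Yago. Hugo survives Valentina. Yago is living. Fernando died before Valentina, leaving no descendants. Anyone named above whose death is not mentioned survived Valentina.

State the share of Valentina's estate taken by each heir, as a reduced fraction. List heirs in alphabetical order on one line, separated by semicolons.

There is no surviving spouse, so the entire estate passes to Valentina's descendants per stirpes.
Fernando left no surviving issue, so that branch lapses and is disregarded.
The estate is divided into 2 equal shares of 1/2 among Catalina, Octavio.
Catalina predeceased; the 1/2 allotted to Catalina's branch passes to Catalina's issue by representation.
The 1/2 is divided into 3 equal shares of 1/6 among Ximena, Diego, Pilar.
Ximena is living and takes 1/6.
Diego is living and takes 1/6.
Pilar is living and takes 1/6.
Octavio predeceased; the 1/2 allotted to Octavio's branch passes to Octavio's issue by representation.
Graciela's line is the sole branch at this level, so the full 1/2 passes to Graciela's issue by representation.
The 1/2 is divided into 3 equal shares of 1/6 among Mateo, Beatriz, Joaquin.
Mateo is living and takes 1/6.
Beatriz is living and takes 1/6.
Joaquin predeceased; the 1/6 allotted to Joaquin's branch passes to Joaquin's issue by representation.
The 1/6 is divided into 2 equal shares of 1/12 among Hugo, Yago.
Hugo is living and takes 1/12.
Yago is living and takes 1/12.

Beatriz 1/6; Diego 1/6; Hugo 1/12; Mateo 1/6; Pilar 1/6; Ximena 1/6; Yago 1/12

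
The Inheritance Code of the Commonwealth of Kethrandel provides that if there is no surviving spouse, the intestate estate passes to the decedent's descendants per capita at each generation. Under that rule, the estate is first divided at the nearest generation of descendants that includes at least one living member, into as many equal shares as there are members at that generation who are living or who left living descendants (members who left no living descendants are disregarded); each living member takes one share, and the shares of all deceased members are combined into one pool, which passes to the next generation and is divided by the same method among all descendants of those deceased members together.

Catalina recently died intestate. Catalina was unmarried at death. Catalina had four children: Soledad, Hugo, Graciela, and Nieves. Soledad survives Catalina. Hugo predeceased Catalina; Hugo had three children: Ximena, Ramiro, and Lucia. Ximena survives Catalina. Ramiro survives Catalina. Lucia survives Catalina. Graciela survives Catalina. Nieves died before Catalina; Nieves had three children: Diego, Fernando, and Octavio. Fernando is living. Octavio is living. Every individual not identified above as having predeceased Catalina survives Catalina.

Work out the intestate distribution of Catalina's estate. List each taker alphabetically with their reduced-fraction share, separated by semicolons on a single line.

There is no surviving spouse, so the entire estate passes to Catalina's descendants per capita at each generation.
At generation 1 (Soledad, Hugo, Graciela, Nieves) there are 4 shares of (1)/4 = 1/4 each.
Living: Soledad and Graciela — each takes 1/4.
Deceased: Hugo and Nieves. Their combined 1/2 is pooled and carried to generation 2.
At generation 2 (Ximena, Ramiro, Lucia, Diego, Fernando, Octavio) there are 6 shares of (1/2)/6 = 1/12 each.
Living: Ximena, Ramiro, Lucia, Diego, Fernando, and Octavio — each takes 1/12.

Diego 1/12; Fernando 1/12; Graciela 1/4; Lucia 1/12; Octavio 1/12; Ramiro 1/12; Soledad 1/4; Ximena 1/12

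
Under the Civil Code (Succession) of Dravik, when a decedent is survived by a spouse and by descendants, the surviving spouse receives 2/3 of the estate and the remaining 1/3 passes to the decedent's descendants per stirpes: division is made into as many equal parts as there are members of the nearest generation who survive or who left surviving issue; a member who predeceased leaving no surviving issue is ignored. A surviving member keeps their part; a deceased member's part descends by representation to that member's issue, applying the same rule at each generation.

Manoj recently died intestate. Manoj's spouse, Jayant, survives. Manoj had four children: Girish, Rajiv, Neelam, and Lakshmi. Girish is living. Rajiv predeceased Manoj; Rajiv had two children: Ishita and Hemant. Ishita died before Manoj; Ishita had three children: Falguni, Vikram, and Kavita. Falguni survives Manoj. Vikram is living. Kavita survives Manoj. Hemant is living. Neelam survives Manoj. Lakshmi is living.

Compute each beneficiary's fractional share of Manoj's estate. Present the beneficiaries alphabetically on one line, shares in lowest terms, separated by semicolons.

Falguni 1/72; Girish 1/12; Hemant 1/24; Jayant 2/3; Kavita 1/72; Lakshmi 1/12; Neelam 1/12; Vikram 1/72

Jayant, as surviving spouse, takes 2/3.
The remaining 1/3 passes to Manoj's descendants per stirpes.
The 1/3 is divided into 4 equal shares of 1/12 among Girish, Rajiv, Neelam, Lakshmi.
Girish is living and takes 1/12.
Rajiv predeceased; the 1/12 allotted to Rajiv's branch passes to Rajiv's issue by representation.
The 1/12 is divided into 2 equal shares of 1/24 among Ishita, Hemant.
Ishita predeceased; the 1/24 allotted to Ishita's branch passes to Ishita's issue by representation.
The 1/24 is divided into 3 equal shares of 1/72 among Falguni, Vikram, Kavita.
Falguni is living and takes 1/72.
Vikram is living and takes 1/72.
Kavita is living and takes 1/72.
Hemant is living and takes 1/24.
Neelam is living and takes 1/12.
Lakshmi is living and takes 1/12.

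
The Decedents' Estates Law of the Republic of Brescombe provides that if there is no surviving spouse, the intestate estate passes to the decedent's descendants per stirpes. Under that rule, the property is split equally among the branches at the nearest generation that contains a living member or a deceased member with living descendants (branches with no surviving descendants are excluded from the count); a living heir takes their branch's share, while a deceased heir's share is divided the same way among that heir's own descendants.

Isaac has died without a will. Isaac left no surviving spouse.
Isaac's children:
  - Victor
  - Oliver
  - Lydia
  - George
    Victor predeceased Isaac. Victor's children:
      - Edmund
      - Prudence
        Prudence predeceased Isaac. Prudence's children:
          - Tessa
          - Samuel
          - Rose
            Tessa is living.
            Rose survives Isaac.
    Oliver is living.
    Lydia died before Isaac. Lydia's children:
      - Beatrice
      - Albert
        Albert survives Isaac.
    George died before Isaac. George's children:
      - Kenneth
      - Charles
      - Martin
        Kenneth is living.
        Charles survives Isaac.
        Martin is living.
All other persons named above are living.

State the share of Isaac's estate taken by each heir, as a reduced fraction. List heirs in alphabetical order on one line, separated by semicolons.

Albert 1/8; Beatrice 1/8; Charles 1/12; Edmund 1/8; Kenneth 1/12; Martin 1/12; Oliver 1/4; Rose 1/24; Samuel 1/24; Tessa 1/24

There is no surviving spouse, so the entire estate passes to Isaac's descendants per stirpes.
The estate is divided into 4 equal shares of 1/4 among Victor, Oliver, Lydia, George.
Victor predeceased; the 1/4 allotted to Victor's branch passes to Victor's issue by representation.
The 1/4 is divided into 2 equal shares of 1/8 among Edmund, Prudence.
Edmund is living and takes 1/8.
Prudence predeceased; the 1/8 allotted to Prudence's branch passes to Prudence's issue by representation.
The 1/8 is divided into 3 equal shares of 1/24 among Tessa, Samuel, Rose.
Tessa is living and takes 1/24.
Samuel is living and takes 1/24.
Rose is living and takes 1/24.
Oliver is living and takes 1/4.
Lydia predeceased; the 1/4 allotted to Lydia's branch passes to Lydia's issue by representation.
The 1/4 is divided into 2 equal shares of 1/8 among Beatrice, Albert.
Beatrice is living and takes 1/8.
Albert is living and takes 1/8.
George predeceased; the 1/4 allotted to George's branch passes to George's issue by representation.
The 1/4 is divided into 3 equal shares of 1/12 among Kenneth, Charles, Martin.
Kenneth is living and takes 1/12.
Charles is living and takes 1/12.
Martin is living and takes 1/12.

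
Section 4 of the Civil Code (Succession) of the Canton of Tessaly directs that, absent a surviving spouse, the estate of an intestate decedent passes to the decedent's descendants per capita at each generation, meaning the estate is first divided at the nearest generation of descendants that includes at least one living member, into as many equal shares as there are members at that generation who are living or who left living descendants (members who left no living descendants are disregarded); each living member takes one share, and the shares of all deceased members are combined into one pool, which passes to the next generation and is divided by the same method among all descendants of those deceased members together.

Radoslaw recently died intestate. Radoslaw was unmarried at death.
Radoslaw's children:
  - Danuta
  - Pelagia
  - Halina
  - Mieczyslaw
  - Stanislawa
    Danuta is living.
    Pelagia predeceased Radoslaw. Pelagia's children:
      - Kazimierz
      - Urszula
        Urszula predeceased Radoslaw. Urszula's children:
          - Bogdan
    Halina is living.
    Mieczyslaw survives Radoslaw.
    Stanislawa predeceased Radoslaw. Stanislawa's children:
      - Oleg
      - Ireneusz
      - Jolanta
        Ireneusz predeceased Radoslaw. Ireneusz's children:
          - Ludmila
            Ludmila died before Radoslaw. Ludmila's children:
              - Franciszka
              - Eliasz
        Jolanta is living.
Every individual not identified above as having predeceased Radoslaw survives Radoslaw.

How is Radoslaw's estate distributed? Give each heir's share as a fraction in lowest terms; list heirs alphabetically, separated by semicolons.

Bogdan 2/25; Danuta 1/5; Eliasz 1/25; Franciszka 1/25; Halina 1/5; Jolanta 2/25; Kazimierz 2/25; Mieczyslaw 1/5; Oleg 2/25

There is no surviving spouse, so the entire estate passes to Radoslaw's descendants per capita at each generation.
At generation 1 (Danuta, Pelagia, Halina, Mieczyslaw, Stanislawa) there are 5 shares of (1)/5 = 1/5 each.
Living: Danuta, Halina, and Mieczyslaw — each takes 1/5.
Deceased: Pelagia and Stanislawa. Their combined 2/5 is pooled and carried to generation 2.
At generation 2 (Kazimierz, Urszula, Oleg, Ireneusz, Jolanta) there are 5 shares of (2/5)/5 = 2/25 each.
Living: Kazimierz, Oleg, and Jolanta — each takes 2/25.
Deceased: Urszula and Ireneusz. Their combined 4/25 is pooled and carried to generation 3.
At generation 3 (Bogdan, Ludmila) there are 2 shares of (4/25)/2 = 2/25 each.
Living: Bogdan — each takes 2/25.
Deceased: Ludmila. That 2/25 share is carried to generation 4.
At generation 4 (Franciszka, Eliasz) there are 2 shares of (2/25)/2 = 1/25 each.
Living: Franciszka and Eliasz — each takes 1/25.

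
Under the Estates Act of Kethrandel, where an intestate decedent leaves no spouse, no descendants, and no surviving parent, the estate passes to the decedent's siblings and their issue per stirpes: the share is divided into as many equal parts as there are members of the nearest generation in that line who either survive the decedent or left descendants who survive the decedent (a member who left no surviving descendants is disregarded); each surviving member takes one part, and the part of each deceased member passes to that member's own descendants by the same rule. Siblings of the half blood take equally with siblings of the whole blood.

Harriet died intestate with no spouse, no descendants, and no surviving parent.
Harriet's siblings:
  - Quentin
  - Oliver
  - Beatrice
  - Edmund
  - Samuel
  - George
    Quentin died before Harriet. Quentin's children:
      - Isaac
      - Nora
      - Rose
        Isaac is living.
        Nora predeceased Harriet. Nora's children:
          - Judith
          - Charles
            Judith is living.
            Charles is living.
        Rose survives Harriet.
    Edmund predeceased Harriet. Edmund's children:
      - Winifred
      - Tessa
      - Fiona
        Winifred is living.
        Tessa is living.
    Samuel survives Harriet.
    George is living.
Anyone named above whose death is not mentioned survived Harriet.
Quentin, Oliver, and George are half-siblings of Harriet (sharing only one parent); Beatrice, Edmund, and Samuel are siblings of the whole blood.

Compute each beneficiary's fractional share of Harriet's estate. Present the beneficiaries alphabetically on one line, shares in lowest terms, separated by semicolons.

No spouse, descendants, or parent survives, so the estate passes to Harriet's siblings per stirpes.
Half-blood and whole-blood siblings take equally under the stated rule.
The estate is divided into 6 equal shares of 1/6 among Quentin, Oliver, Beatrice, Edmund, Samuel, George.
Quentin predeceased; the 1/6 allotted to Quentin's branch passes to Quentin's issue by representation.
The 1/6 is divided into 3 equal shares of 1/18 among Isaac, Nora, Rose.
Isaac is living and takes 1/18.
Nora predeceased; the 1/18 allotted to Nora's branch passes to Nora's issue by representation.
The 1/18 is divided into 2 equal shares of 1/36 among Judith, Charles.
Judith is living and takes 1/36.
Charles is living and takes 1/36.
Rose is living and takes 1/18.
Oliver is living and takes 1/6.
Beatrice is living and takes 1/6.
Edmund predeceased; the 1/6 allotted to Edmund's branch passes to Edmund's issue by representation.
The 1/6 is divided into 3 equal shares of 1/18 among Winifred, Tessa, Fiona.
Winifred is living and takes 1/18.
Tessa is living and takes 1/18.
Fiona is living and takes 1/18.
Samuel is living and takes 1/6.
George is living and takes 1/6.

Beatrice 1/6; Charles 1/36; Fiona 1/18; George 1/6; Isaac 1/18; Judith 1/36; Oliver 1/6; Rose 1/18; Samuel 1/6; Tessa 1/18; Winifred 1/18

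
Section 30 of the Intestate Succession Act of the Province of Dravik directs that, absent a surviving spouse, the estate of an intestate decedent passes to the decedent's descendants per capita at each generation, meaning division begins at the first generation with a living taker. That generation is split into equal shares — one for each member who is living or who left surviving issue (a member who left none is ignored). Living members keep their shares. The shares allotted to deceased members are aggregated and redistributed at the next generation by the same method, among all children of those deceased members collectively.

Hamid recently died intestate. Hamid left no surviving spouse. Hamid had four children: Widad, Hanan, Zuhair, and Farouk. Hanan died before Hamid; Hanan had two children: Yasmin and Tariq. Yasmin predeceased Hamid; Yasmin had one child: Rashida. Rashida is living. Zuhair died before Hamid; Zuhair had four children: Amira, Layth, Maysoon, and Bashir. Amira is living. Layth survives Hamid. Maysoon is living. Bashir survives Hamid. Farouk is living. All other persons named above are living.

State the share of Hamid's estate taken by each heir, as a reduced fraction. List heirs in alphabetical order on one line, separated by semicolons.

Amira 1/12; Bashir 1/12; Farouk 1/4; Layth 1/12; Maysoon 1/12; Rashida 1/12; Tariq 1/12; Widad 1/4

There is no surviving spouse, so the entire estate passes to Hamid's descendants per capita at each generation.
At generation 1 (Widad, Hanan, Zuhair, Farouk) there are 4 shares of (1)/4 = 1/4 each.
Living: Widad and Farouk — each takes 1/4.
Deceased: Hanan and Zuhair. Their combined 1/2 is pooled and carried to generation 2.
At generation 2 (Yasmin, Tariq, Amira, Layth, Maysoon, Bashir) there are 6 shares of (1/2)/6 = 1/12 each.
Living: Tariq, Amira, Layth, Maysoon, and Bashir — each takes 1/12.
Deceased: Yasmin. That 1/12 share is carried to generation 3.
At generation 3 (Rashida) there are 1 shares of (1/12)/1 = 1/12 each.
Living: Rashida — each takes 1/12.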